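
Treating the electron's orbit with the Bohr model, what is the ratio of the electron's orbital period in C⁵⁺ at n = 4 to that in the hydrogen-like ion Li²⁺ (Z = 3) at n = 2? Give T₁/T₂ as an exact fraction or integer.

T ∝ Z^-2 · n^3
T₁/T₂ = (6/3)^-2 · (4/2)^3 = 2

2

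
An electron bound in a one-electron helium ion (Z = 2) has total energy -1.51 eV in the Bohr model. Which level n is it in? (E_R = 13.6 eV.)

6

E_n = −E_R Z²/n² ⇒ n² = E_R Z²/(−E_n) = 13.6 × 2² / 1.51 ≈ 36.03
n = 6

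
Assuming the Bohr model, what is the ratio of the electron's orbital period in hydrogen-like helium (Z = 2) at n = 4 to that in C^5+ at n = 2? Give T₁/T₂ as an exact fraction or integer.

T ∝ Z^-2 · n^3
T₁/T₂ = (2/6)^-2 · (4/2)^3 = 72

72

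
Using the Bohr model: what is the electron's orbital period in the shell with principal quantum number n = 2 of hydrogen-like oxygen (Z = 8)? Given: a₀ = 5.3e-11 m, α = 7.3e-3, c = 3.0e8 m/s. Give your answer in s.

1.9e-17 s

r = n²a₀/Z = 2²·5.3e-11/8 = 2.6e-11 m
v = Zαc/n = 8·0.0073·3.0e8/2 = 8.8e6 m/s
T = 2πr/v = 1.9e-17 s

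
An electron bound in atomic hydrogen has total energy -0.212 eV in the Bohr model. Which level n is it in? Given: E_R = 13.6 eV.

E_n = −E_R Z²/n² ⇒ n² = E_R Z²/(−E_n) = 13.6 × 1² / 0.212 ≈ 64.15
n = 8

8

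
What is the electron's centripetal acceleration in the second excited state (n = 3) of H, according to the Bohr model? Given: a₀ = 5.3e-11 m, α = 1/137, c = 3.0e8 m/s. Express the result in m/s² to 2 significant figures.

1.1e21 m/s²

r = n²a₀/Z = 4.8e-10 m, v = Zαc/n = 7.3e5 m/s
a = v²/r = (7.3e5)² / 4.8e-10 = 1.1e21 m/s²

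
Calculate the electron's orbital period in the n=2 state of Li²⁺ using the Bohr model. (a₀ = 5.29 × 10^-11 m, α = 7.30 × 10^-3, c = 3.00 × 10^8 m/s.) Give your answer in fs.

0.135 fs

r = n²a₀/Z = 2²·5.29 × 10^-11/3 = 7.05 × 10^-11 m
v = Zαc/n = 3·0.00730·3.00 × 10^8/2 = 3.29 × 10^6 m/s
T = 2πr/v = 1.35 × 10^-16 s = 0.135 fs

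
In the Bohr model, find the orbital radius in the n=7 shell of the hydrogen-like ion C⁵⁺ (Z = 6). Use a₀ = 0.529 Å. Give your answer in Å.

r_n = n²a₀/Z = 7² × 0.529 / 6
    = 49 × 0.529 / 6 = 4.32 Å

4.32 Å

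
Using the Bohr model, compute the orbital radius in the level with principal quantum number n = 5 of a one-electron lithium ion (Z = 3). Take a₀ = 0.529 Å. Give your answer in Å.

4.41 Å

r_n = n²a₀/Z = 5² × 0.529 / 3
    = 25 × 0.529 / 3 = 4.41 Å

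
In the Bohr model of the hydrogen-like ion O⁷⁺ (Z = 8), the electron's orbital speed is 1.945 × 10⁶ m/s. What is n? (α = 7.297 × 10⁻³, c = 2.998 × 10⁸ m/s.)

9

v_n = Zαc/n ⇒ n = Zαc/v = 8 × 0.007297 × 2.998 × 10⁸ / 1.945 × 10⁶ ≈ 9.00
n = 9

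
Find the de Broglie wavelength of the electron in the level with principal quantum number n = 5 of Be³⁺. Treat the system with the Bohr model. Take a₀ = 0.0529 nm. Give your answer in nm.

The Bohr quantisation condition is nλ = 2πr_n.
r_n = n²a₀/Z = 0.331 nm
λ = 2πr_n/n = 2π·0.331/5 = 0.415 nm

0.415 nm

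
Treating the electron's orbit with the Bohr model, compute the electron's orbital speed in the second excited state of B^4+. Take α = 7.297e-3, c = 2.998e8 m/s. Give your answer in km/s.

v_n = Zαc/n = 5 × 0.007297 × 2.998e8 / 3
    = 3646 km/s

3646 km/s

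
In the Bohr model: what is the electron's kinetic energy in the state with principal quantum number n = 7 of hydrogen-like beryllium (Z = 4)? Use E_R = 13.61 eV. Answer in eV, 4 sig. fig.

For a Coulomb orbit the virial theorem gives K = −E_n.
E_n = −E_R·Z²/n², so K = E_R·Z²/n² = 13.61 × 4²/7² = 4.444 eV

4.444 eV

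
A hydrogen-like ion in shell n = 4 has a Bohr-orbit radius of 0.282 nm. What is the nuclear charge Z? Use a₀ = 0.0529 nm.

r_n = n²a₀/Z ⇒ Z = n²a₀/r = 4² × 0.0529 / 0.282 ≈ 3.00
Z = 3

3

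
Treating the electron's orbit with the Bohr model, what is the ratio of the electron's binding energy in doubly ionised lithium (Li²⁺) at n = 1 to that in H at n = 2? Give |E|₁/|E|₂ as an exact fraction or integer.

36

|E| ∝ Z^2 · n^-2
|E|₁/|E|₂ = (3/1)^2 · (1/2)^-2 = 36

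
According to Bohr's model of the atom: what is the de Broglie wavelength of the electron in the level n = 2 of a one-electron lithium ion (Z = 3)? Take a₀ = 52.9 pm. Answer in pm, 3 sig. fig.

222 pm

The Bohr quantisation condition is nλ = 2πr_n.
r_n = n²a₀/Z = 70.5 pm
λ = 2πr_n/n = 2π·70.5/2 = 222 pm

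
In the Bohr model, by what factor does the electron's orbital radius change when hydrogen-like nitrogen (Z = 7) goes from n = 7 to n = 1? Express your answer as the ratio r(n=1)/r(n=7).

r ∝ Z^-1 · n^2; with Z fixed, r ∝ n^2.
r(n=1)/r(n=7) = (1/7)^2 = 1/49

1/49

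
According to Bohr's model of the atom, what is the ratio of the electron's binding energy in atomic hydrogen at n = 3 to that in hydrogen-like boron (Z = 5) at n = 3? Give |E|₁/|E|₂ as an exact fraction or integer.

|E| ∝ Z^2 · n^-2
|E|₁/|E|₂ = (1/5)^2 · (3/3)^-2 = 1/25

1/25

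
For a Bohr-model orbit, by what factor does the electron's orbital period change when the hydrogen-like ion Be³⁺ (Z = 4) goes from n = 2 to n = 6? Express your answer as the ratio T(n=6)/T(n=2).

T ∝ Z^-2 · n^3; with Z fixed, T ∝ n^3.
T(n=6)/T(n=2) = (6/2)^3 = 27

27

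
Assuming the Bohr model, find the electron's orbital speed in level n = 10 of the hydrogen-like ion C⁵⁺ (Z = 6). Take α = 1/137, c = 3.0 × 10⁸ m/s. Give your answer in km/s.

v_n = Zαc/n = 6 × 0.0073 × 3.0 × 10⁸ / 10
    = 1300 km/s

1300 km/s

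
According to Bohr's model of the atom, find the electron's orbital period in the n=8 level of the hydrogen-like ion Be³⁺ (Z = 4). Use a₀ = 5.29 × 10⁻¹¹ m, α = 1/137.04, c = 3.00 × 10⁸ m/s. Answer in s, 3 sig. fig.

r = n²a₀/Z = 8²·5.29 × 10⁻¹¹/4 = 8.46 × 10⁻¹⁰ m
v = Zαc/n = 4·0.00730·3.00 × 10⁸/8 = 1.09 × 10⁶ m/s
T = 2πr/v = 4.86 × 10⁻¹⁵ s

4.86 × 10⁻¹⁵ s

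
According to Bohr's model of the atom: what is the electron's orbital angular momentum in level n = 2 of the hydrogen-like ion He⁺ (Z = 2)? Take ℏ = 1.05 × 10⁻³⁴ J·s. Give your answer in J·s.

L_n = nℏ = 2 × 1.05 × 10⁻³⁴ = 2.10 × 10⁻³⁴ J·s

2.10 × 10⁻³⁴ J·s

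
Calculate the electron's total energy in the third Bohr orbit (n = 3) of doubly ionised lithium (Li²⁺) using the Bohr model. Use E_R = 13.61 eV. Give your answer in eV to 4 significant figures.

-13.61 eV

E_n = −E_R·Z²/n² = −13.61 × 3²/3² = -13.61 eV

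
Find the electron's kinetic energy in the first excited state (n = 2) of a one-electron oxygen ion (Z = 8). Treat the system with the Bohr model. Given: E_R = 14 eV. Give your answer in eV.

For a Coulomb orbit the virial theorem gives K = −E_n.
E_n = −E_R·Z²/n², so K = E_R·Z²/n² = 14 × 8²/2² = 220 eV

220 eV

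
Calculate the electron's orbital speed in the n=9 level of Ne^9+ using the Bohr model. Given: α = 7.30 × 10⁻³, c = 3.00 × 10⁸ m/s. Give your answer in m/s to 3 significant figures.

v_n = Zαc/n = 10 × 0.00730 × 3.00 × 10⁸ / 9
    = 2.43 × 10⁶ m/s

2.43 × 10⁶ m/s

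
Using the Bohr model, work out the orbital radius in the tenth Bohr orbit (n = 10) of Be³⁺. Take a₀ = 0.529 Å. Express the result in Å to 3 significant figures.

r_n = n²a₀/Z = 10² × 0.529 / 4
    = 100 × 0.529 / 4 = 13.2 Å

13.2 Å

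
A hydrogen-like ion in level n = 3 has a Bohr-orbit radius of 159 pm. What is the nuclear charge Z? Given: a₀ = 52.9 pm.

r_n = n²a₀/Z ⇒ Z = n²a₀/r = 3² × 52.9 / 159 ≈ 2.99
Z = 3

3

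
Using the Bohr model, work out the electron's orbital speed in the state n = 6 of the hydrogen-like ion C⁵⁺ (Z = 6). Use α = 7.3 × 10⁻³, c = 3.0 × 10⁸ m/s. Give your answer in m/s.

2.2 × 10⁶ m/s

v_n = Zαc/n = 6 × 0.0073 × 3.0 × 10⁸ / 6
    = 2.2 × 10⁶ m/s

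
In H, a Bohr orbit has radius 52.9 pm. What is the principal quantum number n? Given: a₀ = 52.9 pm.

r_n = n²a₀/Z ⇒ n² = rZ/a₀ = 52.9 × 1 / 52.9 ≈ 1.00
n = 1

1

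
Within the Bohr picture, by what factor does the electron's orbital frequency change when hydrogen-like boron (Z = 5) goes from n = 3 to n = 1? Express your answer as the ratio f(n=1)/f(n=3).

f ∝ Z^2 · n^-3; with Z fixed, f ∝ n^-3.
f(n=1)/f(n=3) = (1/3)^-3 = 27

27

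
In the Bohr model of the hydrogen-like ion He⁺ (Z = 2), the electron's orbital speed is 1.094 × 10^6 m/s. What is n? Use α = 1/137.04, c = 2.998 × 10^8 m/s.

4

v_n = Zαc/n ⇒ n = Zαc/v = 2 × 0.007297 × 2.998 × 10^8 / 1.094 × 10^6 ≈ 4.00
n = 4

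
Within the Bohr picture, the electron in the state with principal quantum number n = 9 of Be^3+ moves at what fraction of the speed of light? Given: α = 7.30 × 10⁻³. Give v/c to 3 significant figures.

0.00324

v_n = Zαc/n, so v/c = Zα/n = 4 × 0.00730 / 9 = 0.00324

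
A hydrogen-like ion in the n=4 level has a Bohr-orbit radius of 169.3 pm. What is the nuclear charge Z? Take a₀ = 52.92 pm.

r_n = n²a₀/Z ⇒ Z = n²a₀/r = 4² × 52.92 / 169.3 ≈ 5.00
Z = 5

5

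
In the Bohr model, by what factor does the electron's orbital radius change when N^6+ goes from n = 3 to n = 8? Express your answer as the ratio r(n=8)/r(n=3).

64/9

r ∝ Z^-1 · n^2; with Z fixed, r ∝ n^2.
r(n=8)/r(n=3) = (8/3)^2 = 64/9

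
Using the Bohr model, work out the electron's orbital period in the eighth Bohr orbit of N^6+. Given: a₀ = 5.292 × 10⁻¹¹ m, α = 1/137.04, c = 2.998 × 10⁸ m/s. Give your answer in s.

1.588 × 10⁻¹⁵ s

r = n²a₀/Z = 8²·5.292 × 10⁻¹¹/7 = 4.838 × 10⁻¹⁰ m
v = Zαc/n = 7·0.007297·2.998 × 10⁸/8 = 1.914 × 10⁶ m/s
T = 2πr/v = 1.588 × 10⁻¹⁵ s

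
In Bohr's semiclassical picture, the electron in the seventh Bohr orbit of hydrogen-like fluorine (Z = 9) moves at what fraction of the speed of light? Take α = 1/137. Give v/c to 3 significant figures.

0.00938

v_n = Zαc/n, so v/c = Zα/n = 9 × 0.00730 / 7 = 0.00938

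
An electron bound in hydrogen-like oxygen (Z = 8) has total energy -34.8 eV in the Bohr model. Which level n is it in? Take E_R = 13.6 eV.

5

E_n = −E_R Z²/n² ⇒ n² = E_R Z²/(−E_n) = 13.6 × 8² / 34.8 ≈ 25.01
n = 5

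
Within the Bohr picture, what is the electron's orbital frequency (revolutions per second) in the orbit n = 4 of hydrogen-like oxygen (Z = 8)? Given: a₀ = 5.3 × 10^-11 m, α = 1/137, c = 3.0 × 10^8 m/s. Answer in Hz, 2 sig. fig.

r = n²a₀/Z = 1.1 × 10^-10 m, v = Zαc/n = 4.4 × 10^6 m/s
f = v/(2πr) = 6.6 × 10^15 Hz

6.6 × 10^15 Hz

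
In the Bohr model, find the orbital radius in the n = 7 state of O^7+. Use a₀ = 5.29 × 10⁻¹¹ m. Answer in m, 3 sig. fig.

r_n = n²a₀/Z = 7² × 5.29 × 10⁻¹¹ / 8
    = 49 × 5.29 × 10⁻¹¹ / 8 = 3.24 × 10⁻¹⁰ m

3.24 × 10⁻¹⁰ m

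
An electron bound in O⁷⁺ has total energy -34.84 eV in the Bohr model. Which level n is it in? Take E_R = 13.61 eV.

E_n = −E_R Z²/n² ⇒ n² = E_R Z²/(−E_n) = 13.61 × 8² / 34.84 ≈ 25.00
n = 5

5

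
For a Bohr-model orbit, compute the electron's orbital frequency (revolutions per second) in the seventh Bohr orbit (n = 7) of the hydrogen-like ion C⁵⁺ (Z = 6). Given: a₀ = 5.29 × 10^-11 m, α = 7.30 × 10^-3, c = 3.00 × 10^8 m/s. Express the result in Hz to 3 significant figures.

6.92 × 10^14 Hz

r = n²a₀/Z = 4.32 × 10^-10 m, v = Zαc/n = 1.88 × 10^6 m/s
f = v/(2πr) = 6.92 × 10^14 Hz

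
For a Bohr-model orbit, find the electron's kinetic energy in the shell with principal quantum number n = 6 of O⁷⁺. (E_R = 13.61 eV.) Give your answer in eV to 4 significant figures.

24.20 eV

For a Coulomb orbit the virial theorem gives K = −E_n.
E_n = −E_R·Z²/n², so K = E_R·Z²/n² = 13.61 × 8²/6² = 24.20 eV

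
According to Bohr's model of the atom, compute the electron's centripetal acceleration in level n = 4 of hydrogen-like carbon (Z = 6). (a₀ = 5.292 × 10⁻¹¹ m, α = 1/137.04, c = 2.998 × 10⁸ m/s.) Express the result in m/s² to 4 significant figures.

7.631 × 10²² m/s²

r = n²a₀/Z = 1.411 × 10⁻¹⁰ m, v = Zαc/n = 3.282 × 10⁶ m/s
a = v²/r = (3.282 × 10⁶)² / 1.411 × 10⁻¹⁰ = 7.631 × 10²² m/s²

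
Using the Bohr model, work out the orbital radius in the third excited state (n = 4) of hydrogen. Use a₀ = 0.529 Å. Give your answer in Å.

r_n = n²a₀/Z = 4² × 0.529 / 1
    = 16 × 0.529 / 1 = 8.46 Å

8.46 Å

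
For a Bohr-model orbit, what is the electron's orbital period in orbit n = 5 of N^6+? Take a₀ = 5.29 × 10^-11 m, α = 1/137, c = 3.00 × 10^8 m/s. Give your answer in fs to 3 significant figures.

r = n²a₀/Z = 5²·5.29 × 10^-11/7 = 1.89 × 10^-10 m
v = Zαc/n = 7·0.00730·3.00 × 10^8/5 = 3.07 × 10^6 m/s
T = 2πr/v = 3.87 × 10^-16 s = 0.387 fs

0.387 fs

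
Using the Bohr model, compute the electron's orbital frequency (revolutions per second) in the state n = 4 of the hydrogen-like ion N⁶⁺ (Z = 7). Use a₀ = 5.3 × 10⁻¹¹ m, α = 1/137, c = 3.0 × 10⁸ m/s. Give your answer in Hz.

r = n²a₀/Z = 1.2 × 10⁻¹⁰ m, v = Zαc/n = 3.8 × 10⁶ m/s
f = v/(2πr) = 5.0 × 10¹⁵ Hz

5.0 × 10¹⁵ Hz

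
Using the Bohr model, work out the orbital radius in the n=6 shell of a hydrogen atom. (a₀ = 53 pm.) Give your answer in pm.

r_n = n²a₀/Z = 6² × 53 / 1
    = 36 × 53 / 1 = 1900 pm

1900 pm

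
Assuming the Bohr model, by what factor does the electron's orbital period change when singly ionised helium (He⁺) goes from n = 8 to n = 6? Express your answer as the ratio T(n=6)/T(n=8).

T ∝ Z^-2 · n^3; with Z fixed, T ∝ n^3.
T(n=6)/T(n=8) = (6/8)^3 = 27/64

27/64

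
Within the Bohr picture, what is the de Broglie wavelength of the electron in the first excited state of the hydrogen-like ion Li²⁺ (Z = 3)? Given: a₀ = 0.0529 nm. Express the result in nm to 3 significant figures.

The Bohr quantisation condition is nλ = 2πr_n.
r_n = n²a₀/Z = 0.0705 nm
λ = 2πr_n/n = 2π·0.0705/2 = 0.222 nm

0.222 nm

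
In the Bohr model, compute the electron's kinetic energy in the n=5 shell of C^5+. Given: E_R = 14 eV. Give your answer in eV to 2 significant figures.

20 eV

For a Coulomb orbit the virial theorem gives K = −E_n.
E_n = −E_R·Z²/n², so K = E_R·Z²/n² = 14 × 6²/5² = 20 eV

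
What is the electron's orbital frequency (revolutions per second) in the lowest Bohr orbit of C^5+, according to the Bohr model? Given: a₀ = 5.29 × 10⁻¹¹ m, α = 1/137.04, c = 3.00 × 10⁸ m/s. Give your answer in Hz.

2.37 × 10¹⁷ Hz

r = n²a₀/Z = 8.82 × 10⁻¹² m, v = Zαc/n = 1.31 × 10⁷ m/s
f = v/(2πr) = 2.37 × 10¹⁷ Hz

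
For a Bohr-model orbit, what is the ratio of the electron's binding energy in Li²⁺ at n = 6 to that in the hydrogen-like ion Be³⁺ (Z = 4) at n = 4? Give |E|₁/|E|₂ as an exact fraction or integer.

1/4

|E| ∝ Z^2 · n^-2
|E|₁/|E|₂ = (3/4)^2 · (6/4)^-2 = 1/4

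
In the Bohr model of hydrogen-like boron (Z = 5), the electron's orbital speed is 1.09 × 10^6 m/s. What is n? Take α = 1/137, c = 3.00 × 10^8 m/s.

10

v_n = Zαc/n ⇒ n = Zαc/v = 5 × 0.00730 × 3.00 × 10^8 / 1.09 × 10^6 ≈ 10.04
n = 10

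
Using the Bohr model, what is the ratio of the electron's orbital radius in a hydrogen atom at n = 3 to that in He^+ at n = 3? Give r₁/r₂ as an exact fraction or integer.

2

r ∝ Z^-1 · n^2
r₁/r₂ = (1/2)^-1 · (3/3)^2 = 2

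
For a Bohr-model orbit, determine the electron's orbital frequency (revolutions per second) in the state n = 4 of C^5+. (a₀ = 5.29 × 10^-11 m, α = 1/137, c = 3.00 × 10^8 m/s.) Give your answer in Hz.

r = n²a₀/Z = 1.41 × 10^-10 m, v = Zαc/n = 3.28 × 10^6 m/s
f = v/(2πr) = 3.71 × 10^15 Hz

3.71 × 10^15 Hz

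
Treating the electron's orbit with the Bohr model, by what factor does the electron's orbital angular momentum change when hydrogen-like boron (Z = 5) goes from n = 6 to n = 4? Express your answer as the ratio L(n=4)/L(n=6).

2/3

L = nℏ depends only on n, so L ∝ n.
L(n=4)/L(n=6) = (4/6)^1 = 2/3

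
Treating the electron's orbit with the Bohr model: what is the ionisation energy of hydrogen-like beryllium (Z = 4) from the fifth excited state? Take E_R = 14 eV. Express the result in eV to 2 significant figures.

6.2 eV

E_n = −E_R·Z²/n² = −14 × 4²/6² eV = -6.2 eV
Ionisation energy = −E_n = 6.2 eV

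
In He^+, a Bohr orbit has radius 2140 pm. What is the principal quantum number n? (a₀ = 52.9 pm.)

9

r_n = n²a₀/Z ⇒ n² = rZ/a₀ = 2140 × 2 / 52.9 ≈ 80.91
n = 9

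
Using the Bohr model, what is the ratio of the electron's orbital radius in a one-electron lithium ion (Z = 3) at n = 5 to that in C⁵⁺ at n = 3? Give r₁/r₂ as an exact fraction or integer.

50/9

r ∝ Z^-1 · n^2
r₁/r₂ = (3/6)^-1 · (5/3)^2 = 50/9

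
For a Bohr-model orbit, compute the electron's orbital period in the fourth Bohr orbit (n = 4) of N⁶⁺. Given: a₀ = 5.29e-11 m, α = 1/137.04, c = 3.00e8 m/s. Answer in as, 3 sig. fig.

r = n²a₀/Z = 4²·5.29e-11/7 = 1.21e-10 m
v = Zαc/n = 7·0.00730·3.00e8/4 = 3.83e6 m/s
T = 2πr/v = 1.98e-16 s = 198 as

198 as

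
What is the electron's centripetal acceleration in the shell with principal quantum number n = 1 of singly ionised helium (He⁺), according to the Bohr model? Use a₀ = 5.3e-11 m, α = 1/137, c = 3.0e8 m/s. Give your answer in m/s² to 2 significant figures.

7.2e23 m/s²

r = n²a₀/Z = 2.6e-11 m, v = Zαc/n = 4.4e6 m/s
a = v²/r = (4.4e6)² / 2.6e-11 = 7.2e23 m/s²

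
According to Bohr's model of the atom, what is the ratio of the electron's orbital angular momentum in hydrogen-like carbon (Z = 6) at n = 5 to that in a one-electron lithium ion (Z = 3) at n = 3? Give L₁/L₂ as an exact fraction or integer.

L = nℏ is independent of Z.
L₁/L₂ = n₁/n₂ = 5/3 = 5/3

5/3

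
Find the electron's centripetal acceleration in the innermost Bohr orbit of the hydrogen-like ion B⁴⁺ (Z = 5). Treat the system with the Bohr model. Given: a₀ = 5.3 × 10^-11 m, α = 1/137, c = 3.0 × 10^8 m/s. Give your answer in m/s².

1.1 × 10^25 m/s²

r = n²a₀/Z = 1.1 × 10^-11 m, v = Zαc/n = 1.1 × 10^7 m/s
a = v²/r = (1.1 × 10^7)² / 1.1 × 10^-11 = 1.1 × 10^25 m/s²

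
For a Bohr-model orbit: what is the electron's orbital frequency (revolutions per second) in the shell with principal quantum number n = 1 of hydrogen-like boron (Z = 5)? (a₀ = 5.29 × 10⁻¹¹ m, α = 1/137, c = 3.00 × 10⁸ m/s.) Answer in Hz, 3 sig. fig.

r = n²a₀/Z = 1.06 × 10⁻¹¹ m, v = Zαc/n = 1.09 × 10⁷ m/s
f = v/(2πr) = 1.65 × 10¹⁷ Hz

1.65 × 10¹⁷ Hz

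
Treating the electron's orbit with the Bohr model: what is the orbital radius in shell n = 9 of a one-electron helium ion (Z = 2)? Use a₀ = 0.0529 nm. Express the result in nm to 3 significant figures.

r_n = n²a₀/Z = 9² × 0.0529 / 2
    = 81 × 0.0529 / 2 = 2.14 nm

2.14 nm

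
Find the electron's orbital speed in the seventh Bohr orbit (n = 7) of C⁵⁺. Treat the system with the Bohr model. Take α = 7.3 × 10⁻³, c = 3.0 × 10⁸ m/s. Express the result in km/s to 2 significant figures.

1900 km/s

v_n = Zαc/n = 6 × 0.0073 × 3.0 × 10⁸ / 7
    = 1900 km/s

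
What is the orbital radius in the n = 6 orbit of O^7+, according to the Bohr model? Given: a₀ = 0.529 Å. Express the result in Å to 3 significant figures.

2.38 Å

r_n = n²a₀/Z = 6² × 0.529 / 8
    = 36 × 0.529 / 8 = 2.38 Å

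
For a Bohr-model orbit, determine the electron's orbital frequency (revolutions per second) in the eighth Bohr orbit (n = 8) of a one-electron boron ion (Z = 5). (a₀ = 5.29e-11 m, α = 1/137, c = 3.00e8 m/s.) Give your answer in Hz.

r = n²a₀/Z = 6.77e-10 m, v = Zαc/n = 1.37e6 m/s
f = v/(2πr) = 3.22e14 Hz

3.22e14 Hz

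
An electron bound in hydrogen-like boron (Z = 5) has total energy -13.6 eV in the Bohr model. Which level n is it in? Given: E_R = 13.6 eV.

5

E_n = −E_R Z²/n² ⇒ n² = E_R Z²/(−E_n) = 13.6 × 5² / 13.6 ≈ 25.00
n = 5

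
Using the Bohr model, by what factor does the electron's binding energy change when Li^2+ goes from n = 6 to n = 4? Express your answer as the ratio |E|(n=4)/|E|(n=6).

|E| ∝ Z^2 · n^-2; with Z fixed, |E| ∝ n^-2.
|E|(n=4)/|E|(n=6) = (4/6)^-2 = 9/4

9/4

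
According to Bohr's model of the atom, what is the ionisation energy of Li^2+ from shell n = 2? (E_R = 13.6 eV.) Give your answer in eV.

E_n = −E_R·Z²/n² = −13.6 × 3²/2² eV = -30.6 eV
Ionisation energy = −E_n = 30.6 eV

30.6 eV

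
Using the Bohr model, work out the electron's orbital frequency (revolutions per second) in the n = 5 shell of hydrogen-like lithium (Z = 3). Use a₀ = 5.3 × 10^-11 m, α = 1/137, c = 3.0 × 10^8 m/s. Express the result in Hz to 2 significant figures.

4.7 × 10^14 Hz

r = n²a₀/Z = 4.4 × 10^-10 m, v = Zαc/n = 1.3 × 10^6 m/s
f = v/(2πr) = 4.7 × 10^14 Hz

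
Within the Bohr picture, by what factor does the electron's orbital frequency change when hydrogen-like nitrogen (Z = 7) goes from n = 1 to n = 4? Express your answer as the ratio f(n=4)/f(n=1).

1/64

f ∝ Z^2 · n^-3; with Z fixed, f ∝ n^-3.
f(n=4)/f(n=1) = (4/1)^-3 = 1/64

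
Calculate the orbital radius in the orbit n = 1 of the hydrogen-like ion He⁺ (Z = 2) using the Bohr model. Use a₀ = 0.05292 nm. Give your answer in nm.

r_n = n²a₀/Z = 1² × 0.05292 / 2
    = 1 × 0.05292 / 2 = 0.02646 nm

0.02646 nm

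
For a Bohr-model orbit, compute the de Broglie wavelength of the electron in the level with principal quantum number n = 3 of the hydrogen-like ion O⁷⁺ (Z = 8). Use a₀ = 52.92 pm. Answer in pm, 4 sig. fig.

124.7 pm

The Bohr quantisation condition is nλ = 2πr_n.
r_n = n²a₀/Z = 59.54 pm
λ = 2πr_n/n = 2π·59.54/3 = 124.7 pm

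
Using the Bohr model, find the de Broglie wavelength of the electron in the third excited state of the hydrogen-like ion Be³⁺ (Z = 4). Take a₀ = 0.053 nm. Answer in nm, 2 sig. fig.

0.33 nm

The Bohr quantisation condition is nλ = 2πr_n.
r_n = n²a₀/Z = 0.21 nm
λ = 2πr_n/n = 2π·0.21/4 = 0.33 nm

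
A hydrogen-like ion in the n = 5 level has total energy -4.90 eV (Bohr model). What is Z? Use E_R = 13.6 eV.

3

E_n = −E_R Z²/n² ⇒ Z² = −E_n n²/E_R = 4.90 × 5² / 13.6 ≈ 9.01
Z = 3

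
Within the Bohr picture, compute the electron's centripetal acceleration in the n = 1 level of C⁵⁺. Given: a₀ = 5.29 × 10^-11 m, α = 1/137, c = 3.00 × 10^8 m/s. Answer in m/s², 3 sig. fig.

r = n²a₀/Z = 8.82 × 10^-12 m, v = Zαc/n = 1.31 × 10^7 m/s
a = v²/r = (1.31 × 10^7)² / 8.82 × 10^-12 = 1.96 × 10^25 m/s²

1.96 × 10^25 m/s²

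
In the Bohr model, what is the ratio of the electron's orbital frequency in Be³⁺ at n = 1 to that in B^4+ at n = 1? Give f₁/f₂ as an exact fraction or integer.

16/25

f ∝ Z^2 · n^-3
f₁/f₂ = (4/5)^2 · (1/1)^-3 = 16/25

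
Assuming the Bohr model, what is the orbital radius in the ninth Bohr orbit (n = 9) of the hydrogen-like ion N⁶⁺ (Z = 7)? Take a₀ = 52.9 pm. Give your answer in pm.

612 pm

r_n = n²a₀/Z = 9² × 52.9 / 7
    = 81 × 52.9 / 7 = 612 pm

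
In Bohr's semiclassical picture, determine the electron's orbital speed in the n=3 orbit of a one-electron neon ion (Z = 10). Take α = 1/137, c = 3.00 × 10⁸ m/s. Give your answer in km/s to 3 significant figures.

7300 km/s

v_n = Zαc/n = 10 × 0.00730 × 3.00 × 10⁸ / 3
    = 7300 km/s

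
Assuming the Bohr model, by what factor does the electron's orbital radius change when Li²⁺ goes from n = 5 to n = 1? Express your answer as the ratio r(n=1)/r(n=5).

r ∝ Z^-1 · n^2; with Z fixed, r ∝ n^2.
r(n=1)/r(n=5) = (1/5)^2 = 1/25

1/25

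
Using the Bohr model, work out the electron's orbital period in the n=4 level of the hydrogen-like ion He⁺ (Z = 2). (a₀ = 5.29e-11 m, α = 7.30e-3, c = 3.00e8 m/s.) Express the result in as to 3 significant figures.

r = n²a₀/Z = 4²·5.29e-11/2 = 4.23e-10 m
v = Zαc/n = 2·0.00730·3.00e8/4 = 1.09e6 m/s
T = 2πr/v = 2.43e-15 s = 2430 as

2430 as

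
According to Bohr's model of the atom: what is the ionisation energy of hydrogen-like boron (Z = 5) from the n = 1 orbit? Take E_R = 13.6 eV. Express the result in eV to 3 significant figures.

E_n = −E_R·Z²/n² = −13.6 × 5²/1² eV = -340 eV
Ionisation energy = −E_n = 340 eV

340 eV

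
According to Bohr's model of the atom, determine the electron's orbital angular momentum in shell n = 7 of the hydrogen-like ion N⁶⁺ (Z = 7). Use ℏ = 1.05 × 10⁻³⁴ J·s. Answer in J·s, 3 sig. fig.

L_n = nℏ = 7 × 1.05 × 10⁻³⁴ = 7.35 × 10⁻³⁴ J·s

7.35 × 10⁻³⁴ J·s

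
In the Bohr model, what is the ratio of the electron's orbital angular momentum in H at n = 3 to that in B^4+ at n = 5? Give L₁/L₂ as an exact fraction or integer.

3/5

L = nℏ is independent of Z.
L₁/L₂ = n₁/n₂ = 3/5 = 3/5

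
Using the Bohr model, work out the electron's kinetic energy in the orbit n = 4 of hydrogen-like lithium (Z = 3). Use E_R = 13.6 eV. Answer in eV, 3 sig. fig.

For a Coulomb orbit the virial theorem gives K = −E_n.
E_n = −E_R·Z²/n², so K = E_R·Z²/n² = 13.6 × 3²/4² = 7.65 eV

7.65 eV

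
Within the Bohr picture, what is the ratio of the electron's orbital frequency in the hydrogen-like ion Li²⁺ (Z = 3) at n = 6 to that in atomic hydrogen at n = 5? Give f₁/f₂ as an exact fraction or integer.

125/24

f ∝ Z^2 · n^-3
f₁/f₂ = (3/1)^2 · (6/5)^-3 = 125/24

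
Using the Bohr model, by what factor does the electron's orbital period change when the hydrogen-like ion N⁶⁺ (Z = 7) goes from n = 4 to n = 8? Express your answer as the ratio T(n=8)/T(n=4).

T ∝ Z^-2 · n^3; with Z fixed, T ∝ n^3.
T(n=8)/T(n=4) = (8/4)^3 = 8

8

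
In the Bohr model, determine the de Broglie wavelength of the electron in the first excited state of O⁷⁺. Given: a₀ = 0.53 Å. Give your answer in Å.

The Bohr quantisation condition is nλ = 2πr_n.
r_n = n²a₀/Z = 0.27 Å
λ = 2πr_n/n = 2π·0.27/2 = 0.83 Å

0.83 Å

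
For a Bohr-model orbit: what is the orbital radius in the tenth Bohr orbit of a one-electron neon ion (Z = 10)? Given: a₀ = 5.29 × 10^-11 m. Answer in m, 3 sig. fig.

5.29 × 10^-10 m

r_n = n²a₀/Z = 10² × 5.29 × 10^-11 / 10
    = 100 × 5.29 × 10^-11 / 10 = 5.29 × 10^-10 m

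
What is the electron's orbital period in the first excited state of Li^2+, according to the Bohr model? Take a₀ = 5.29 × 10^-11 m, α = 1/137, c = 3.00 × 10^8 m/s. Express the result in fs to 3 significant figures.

r = n²a₀/Z = 2²·5.29 × 10^-11/3 = 7.05 × 10^-11 m
v = Zαc/n = 3·0.00730·3.00 × 10^8/2 = 3.28 × 10^6 m/s
T = 2πr/v = 1.35 × 10^-16 s = 0.135 fs

0.135 fs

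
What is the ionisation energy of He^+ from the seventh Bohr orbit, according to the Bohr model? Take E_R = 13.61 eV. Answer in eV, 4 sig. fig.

1.111 eV

E_n = −E_R·Z²/n² = −13.61 × 2²/7² eV = -1.111 eV
Ionisation energy = −E_n = 1.111 eV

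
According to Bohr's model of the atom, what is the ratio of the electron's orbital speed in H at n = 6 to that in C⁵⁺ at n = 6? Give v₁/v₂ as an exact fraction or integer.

1/6

v ∝ Z^1 · n^-1
v₁/v₂ = (1/6)^1 · (6/6)^-1 = 1/6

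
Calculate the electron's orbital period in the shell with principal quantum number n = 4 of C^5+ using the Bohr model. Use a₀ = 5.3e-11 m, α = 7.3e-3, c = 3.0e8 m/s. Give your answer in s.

2.7e-16 s

r = n²a₀/Z = 4²·5.3e-11/6 = 1.4e-10 m
v = Zαc/n = 6·0.0073·3.0e8/4 = 3.3e6 m/s
T = 2πr/v = 2.7e-16 s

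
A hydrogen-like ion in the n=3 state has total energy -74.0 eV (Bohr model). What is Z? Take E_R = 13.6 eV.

E_n = −E_R Z²/n² ⇒ Z² = −E_n n²/E_R = 74.0 × 3² / 13.6 ≈ 48.97
Z = 7

7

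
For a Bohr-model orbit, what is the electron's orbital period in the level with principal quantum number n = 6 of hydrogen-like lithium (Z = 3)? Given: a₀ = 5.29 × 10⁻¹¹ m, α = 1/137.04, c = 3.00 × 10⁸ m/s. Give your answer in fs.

r = n²a₀/Z = 6²·5.29 × 10⁻¹¹/3 = 6.35 × 10⁻¹⁰ m
v = Zαc/n = 3·0.00730·3.00 × 10⁸/6 = 1.09 × 10⁶ m/s
T = 2πr/v = 3.64 × 10⁻¹⁵ s = 3.64 fs

3.64 fs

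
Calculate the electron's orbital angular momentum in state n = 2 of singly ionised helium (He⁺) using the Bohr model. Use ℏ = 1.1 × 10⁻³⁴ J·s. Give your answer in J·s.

L_n = nℏ = 2 × 1.1 × 10⁻³⁴ = 2.2 × 10⁻³⁴ J·s

2.2 × 10⁻³⁴ J·s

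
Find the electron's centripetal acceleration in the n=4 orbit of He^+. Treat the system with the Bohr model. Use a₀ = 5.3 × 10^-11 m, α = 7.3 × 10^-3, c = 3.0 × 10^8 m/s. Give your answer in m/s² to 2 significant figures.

r = n²a₀/Z = 4.2 × 10^-10 m, v = Zαc/n = 1.1 × 10^6 m/s
a = v²/r = (1.1 × 10^6)² / 4.2 × 10^-10 = 2.8 × 10^21 m/s²

2.8 × 10^21 m/s²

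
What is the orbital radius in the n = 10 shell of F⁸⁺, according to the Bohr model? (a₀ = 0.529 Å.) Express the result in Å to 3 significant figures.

r_n = n²a₀/Z = 10² × 0.529 / 9
    = 100 × 0.529 / 9 = 5.88 Å

5.88 Å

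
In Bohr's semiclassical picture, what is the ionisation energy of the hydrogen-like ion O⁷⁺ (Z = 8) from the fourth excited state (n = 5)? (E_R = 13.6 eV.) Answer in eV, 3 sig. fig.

34.8 eV

E_n = −E_R·Z²/n² = −13.6 × 8²/5² eV = -34.8 eV
Ionisation energy = −E_n = 34.8 eV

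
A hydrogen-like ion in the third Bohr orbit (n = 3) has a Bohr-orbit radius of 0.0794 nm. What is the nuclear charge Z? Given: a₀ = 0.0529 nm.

r_n = n²a₀/Z ⇒ Z = n²a₀/r = 3² × 0.0529 / 0.0794 ≈ 6.00
Z = 6

6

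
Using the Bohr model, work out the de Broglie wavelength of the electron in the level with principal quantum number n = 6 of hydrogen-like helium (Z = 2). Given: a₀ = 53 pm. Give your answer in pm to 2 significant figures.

1000 pm

The Bohr quantisation condition is nλ = 2πr_n.
r_n = n²a₀/Z = 950 pm
λ = 2πr_n/n = 2π·950/6 = 1000 pm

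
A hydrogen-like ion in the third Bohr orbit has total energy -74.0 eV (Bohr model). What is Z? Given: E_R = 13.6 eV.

E_n = −E_R Z²/n² ⇒ Z² = −E_n n²/E_R = 74.0 × 3² / 13.6 ≈ 48.97
Z = 7

7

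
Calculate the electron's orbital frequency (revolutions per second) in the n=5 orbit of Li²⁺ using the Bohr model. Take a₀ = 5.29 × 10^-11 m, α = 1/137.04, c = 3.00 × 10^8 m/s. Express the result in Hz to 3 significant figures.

r = n²a₀/Z = 4.41 × 10^-10 m, v = Zαc/n = 1.31 × 10^6 m/s
f = v/(2πr) = 4.74 × 10^14 Hz

4.74 × 10^14 Hz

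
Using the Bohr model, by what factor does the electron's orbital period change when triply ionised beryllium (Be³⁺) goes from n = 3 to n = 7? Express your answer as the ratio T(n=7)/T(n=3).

343/27

T ∝ Z^-2 · n^3; with Z fixed, T ∝ n^3.
T(n=7)/T(n=3) = (7/3)^3 = 343/27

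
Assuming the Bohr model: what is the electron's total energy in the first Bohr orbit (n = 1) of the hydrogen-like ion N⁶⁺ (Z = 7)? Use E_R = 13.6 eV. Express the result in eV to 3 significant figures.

E_n = −E_R·Z²/n² = −13.6 × 7²/1² = -666 eV

-666 eV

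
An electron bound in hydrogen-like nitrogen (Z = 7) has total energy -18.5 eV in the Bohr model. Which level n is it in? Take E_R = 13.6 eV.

6

E_n = −E_R Z²/n² ⇒ n² = E_R Z²/(−E_n) = 13.6 × 7² / 18.5 ≈ 36.02
n = 6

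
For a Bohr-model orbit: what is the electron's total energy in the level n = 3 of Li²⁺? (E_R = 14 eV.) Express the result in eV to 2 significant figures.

E_n = −E_R·Z²/n² = −14 × 3²/3² = -14 eV

-14 eV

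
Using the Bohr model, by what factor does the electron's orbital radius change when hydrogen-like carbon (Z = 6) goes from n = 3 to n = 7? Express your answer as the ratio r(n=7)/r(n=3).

r ∝ Z^-1 · n^2; with Z fixed, r ∝ n^2.
r(n=7)/r(n=3) = (7/3)^2 = 49/9

49/9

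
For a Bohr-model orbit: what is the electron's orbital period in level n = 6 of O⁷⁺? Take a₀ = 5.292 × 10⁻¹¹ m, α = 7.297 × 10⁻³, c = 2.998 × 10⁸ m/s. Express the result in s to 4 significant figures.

5.130 × 10⁻¹⁶ s

r = n²a₀/Z = 6²·5.292 × 10⁻¹¹/8 = 2.381 × 10⁻¹⁰ m
v = Zαc/n = 8·0.007297·2.998 × 10⁸/6 = 2.917 × 10⁶ m/s
T = 2πr/v = 5.130 × 10⁻¹⁶ s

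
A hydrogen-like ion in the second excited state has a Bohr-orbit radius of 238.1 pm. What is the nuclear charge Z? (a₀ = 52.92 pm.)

r_n = n²a₀/Z ⇒ Z = n²a₀/r = 3² × 52.92 / 238.1 ≈ 2.00
Z = 2

2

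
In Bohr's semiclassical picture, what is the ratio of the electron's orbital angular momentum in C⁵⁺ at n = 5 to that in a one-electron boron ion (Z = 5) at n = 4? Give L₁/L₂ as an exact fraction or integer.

5/4

L = nℏ is independent of Z.
L₁/L₂ = n₁/n₂ = 5/4 = 5/4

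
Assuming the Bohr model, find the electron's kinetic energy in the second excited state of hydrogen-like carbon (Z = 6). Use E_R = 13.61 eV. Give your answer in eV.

54.44 eV

For a Coulomb orbit the virial theorem gives K = −E_n.
E_n = −E_R·Z²/n², so K = E_R·Z²/n² = 13.61 × 6²/3² = 54.44 eV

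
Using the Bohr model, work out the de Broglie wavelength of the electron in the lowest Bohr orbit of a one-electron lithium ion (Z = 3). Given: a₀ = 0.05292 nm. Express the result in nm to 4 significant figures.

0.1108 nm

The Bohr quantisation condition is nλ = 2πr_n.
r_n = n²a₀/Z = 0.01764 nm
λ = 2πr_n/n = 2π·0.01764/1 = 0.1108 nm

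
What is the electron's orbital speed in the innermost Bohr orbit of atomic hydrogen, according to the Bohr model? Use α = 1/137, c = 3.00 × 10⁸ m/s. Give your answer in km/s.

v_n = Zαc/n = 1 × 0.00730 × 3.00 × 10⁸ / 1
    = 2190 km/s

2190 km/s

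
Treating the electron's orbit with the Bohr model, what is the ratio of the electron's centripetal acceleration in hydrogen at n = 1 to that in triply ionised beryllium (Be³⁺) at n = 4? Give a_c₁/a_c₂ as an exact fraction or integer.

a_c ∝ Z^3 · n^-4
a_c₁/a_c₂ = (1/4)^3 · (1/4)^-4 = 4

4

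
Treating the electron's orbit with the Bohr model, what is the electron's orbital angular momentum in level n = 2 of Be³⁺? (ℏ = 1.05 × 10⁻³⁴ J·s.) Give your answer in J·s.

L_n = nℏ = 2 × 1.05 × 10⁻³⁴ = 2.10 × 10⁻³⁴ J·s

2.10 × 10⁻³⁴ J·s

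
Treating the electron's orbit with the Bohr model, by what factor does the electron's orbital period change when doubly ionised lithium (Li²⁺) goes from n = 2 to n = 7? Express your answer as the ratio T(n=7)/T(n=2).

343/8

T ∝ Z^-2 · n^3; with Z fixed, T ∝ n^3.
T(n=7)/T(n=2) = (7/2)^3 = 343/8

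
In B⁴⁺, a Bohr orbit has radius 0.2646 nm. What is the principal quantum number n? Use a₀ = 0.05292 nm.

5

r_n = n²a₀/Z ⇒ n² = rZ/a₀ = 0.2646 × 5 / 0.05292 ≈ 25.00
n = 5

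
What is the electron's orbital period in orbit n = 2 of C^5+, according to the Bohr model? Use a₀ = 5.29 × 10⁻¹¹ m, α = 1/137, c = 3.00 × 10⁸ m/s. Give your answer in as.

33.7 as

r = n²a₀/Z = 2²·5.29 × 10⁻¹¹/6 = 3.53 × 10⁻¹¹ m
v = Zαc/n = 6·0.00730·3.00 × 10⁸/2 = 6.57 × 10⁶ m/s
T = 2πr/v = 3.37 × 10⁻¹⁷ s = 33.7 as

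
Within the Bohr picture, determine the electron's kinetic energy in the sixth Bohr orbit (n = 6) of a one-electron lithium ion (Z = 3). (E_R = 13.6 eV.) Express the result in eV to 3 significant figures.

3.40 eV

For a Coulomb orbit the virial theorem gives K = −E_n.
E_n = −E_R·Z²/n², so K = E_R·Z²/n² = 13.6 × 3²/6² = 3.40 eV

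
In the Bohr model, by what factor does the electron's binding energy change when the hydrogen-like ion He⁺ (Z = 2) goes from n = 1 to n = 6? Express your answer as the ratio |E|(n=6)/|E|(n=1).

|E| ∝ Z^2 · n^-2; with Z fixed, |E| ∝ n^-2.
|E|(n=6)/|E|(n=1) = (6/1)^-2 = 1/36

1/36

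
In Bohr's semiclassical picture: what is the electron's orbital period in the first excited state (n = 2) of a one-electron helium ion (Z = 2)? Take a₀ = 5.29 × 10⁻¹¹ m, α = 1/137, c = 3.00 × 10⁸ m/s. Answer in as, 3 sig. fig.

304 as

r = n²a₀/Z = 2²·5.29 × 10⁻¹¹/2 = 1.06 × 10⁻¹⁰ m
v = Zαc/n = 2·0.00730·3.00 × 10⁸/2 = 2.19 × 10⁶ m/s
T = 2πr/v = 3.04 × 10⁻¹⁶ s = 304 as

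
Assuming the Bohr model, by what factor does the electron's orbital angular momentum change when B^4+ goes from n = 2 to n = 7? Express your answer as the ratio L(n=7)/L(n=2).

L = nℏ depends only on n, so L ∝ n.
L(n=7)/L(n=2) = (7/2)^1 = 7/2

7/2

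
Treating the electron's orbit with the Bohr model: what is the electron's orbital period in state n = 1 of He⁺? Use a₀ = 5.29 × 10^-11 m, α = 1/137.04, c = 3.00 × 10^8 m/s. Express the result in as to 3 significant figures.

r = n²a₀/Z = 1²·5.29 × 10^-11/2 = 2.65 × 10^-11 m
v = Zαc/n = 2·0.00730·3.00 × 10^8/1 = 4.38 × 10^6 m/s
T = 2πr/v = 3.80 × 10^-17 s = 38.0 as

38.0 as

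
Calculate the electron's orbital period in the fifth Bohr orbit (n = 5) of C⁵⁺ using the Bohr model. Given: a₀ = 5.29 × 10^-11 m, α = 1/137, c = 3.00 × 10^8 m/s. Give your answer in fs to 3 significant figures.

0.527 fs

r = n²a₀/Z = 5²·5.29 × 10^-11/6 = 2.20 × 10^-10 m
v = Zαc/n = 6·0.00730·3.00 × 10^8/5 = 2.63 × 10^6 m/s
T = 2πr/v = 5.27 × 10^-16 s = 0.527 fs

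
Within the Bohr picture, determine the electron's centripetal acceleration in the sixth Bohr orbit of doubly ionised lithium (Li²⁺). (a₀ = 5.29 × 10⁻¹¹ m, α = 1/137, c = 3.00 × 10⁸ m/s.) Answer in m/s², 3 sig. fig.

r = n²a₀/Z = 6.35 × 10⁻¹⁰ m, v = Zαc/n = 1.09 × 10⁶ m/s
a = v²/r = (1.09 × 10⁶)² / 6.35 × 10⁻¹⁰ = 1.89 × 10²¹ m/s²

1.89 × 10²¹ m/s²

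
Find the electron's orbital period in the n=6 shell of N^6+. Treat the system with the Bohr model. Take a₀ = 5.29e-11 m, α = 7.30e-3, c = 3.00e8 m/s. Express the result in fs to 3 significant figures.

r = n²a₀/Z = 6²·5.29e-11/7 = 2.72e-10 m
v = Zαc/n = 7·0.00730·3.00e8/6 = 2.56e6 m/s
T = 2πr/v = 6.69e-16 s = 0.669 fs

0.669 fs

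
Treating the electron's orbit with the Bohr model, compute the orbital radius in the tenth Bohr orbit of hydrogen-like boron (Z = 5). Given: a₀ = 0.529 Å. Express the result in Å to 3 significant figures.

r_n = n²a₀/Z = 10² × 0.529 / 5
    = 100 × 0.529 / 5 = 10.6 Å

10.6 Å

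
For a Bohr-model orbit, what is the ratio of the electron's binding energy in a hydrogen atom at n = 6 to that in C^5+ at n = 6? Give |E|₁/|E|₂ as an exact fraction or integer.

|E| ∝ Z^2 · n^-2
|E|₁/|E|₂ = (1/6)^2 · (6/6)^-2 = 1/36

1/36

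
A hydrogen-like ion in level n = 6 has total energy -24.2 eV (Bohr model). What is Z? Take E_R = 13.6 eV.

E_n = −E_R Z²/n² ⇒ Z² = −E_n n²/E_R = 24.2 × 6² / 13.6 ≈ 64.06
Z = 8

8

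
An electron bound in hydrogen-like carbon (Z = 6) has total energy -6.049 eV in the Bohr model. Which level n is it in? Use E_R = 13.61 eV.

9

E_n = −E_R Z²/n² ⇒ n² = E_R Z²/(−E_n) = 13.61 × 6² / 6.049 ≈ 81.00
n = 9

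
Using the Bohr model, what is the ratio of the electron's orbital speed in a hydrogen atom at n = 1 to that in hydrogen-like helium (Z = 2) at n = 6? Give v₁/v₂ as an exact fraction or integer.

v ∝ Z^1 · n^-1
v₁/v₂ = (1/2)^1 · (1/6)^-1 = 3

3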